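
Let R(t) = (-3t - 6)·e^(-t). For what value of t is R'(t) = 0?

R'(t) = (-3)·e^(-t) + (-3t - 6)·(-1)·e^(-t) = (3t + 3)·e^(-t). Since e^(-t) > 0, the only critical point is t = -1.
R''(-1) has the same sign as 3 > 0, so this is a local minimum.
R(-1) = (-3)·e^(1) ≈ -8.1548.

-1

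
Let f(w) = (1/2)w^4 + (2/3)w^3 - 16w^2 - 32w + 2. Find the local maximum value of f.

Critical points: f'(w) = 2w^3 + 2w^2 - 32w - 32 vanishes at w = -4, -1, 4.
Second-derivative test with f''(w) = 6w^2 + 4w - 32: f''(-4) = 48 > 0 ⇒ local minimum; f''(-1) = -30 < 0 ⇒ local maximum; f''(4) = 80 > 0 ⇒ local minimum.
The local maximum is f(-1) = 107/6.

107/6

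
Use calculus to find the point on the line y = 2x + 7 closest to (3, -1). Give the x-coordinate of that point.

Minimize D(x)^2 = (x - 3)^2 + (2x + 8)^2.
d/dx[D^2] = 2(x - 3) + 2·2·(2x + 8) = 0 ⇒ x = -13/5.
Then y = 9/5 and the distance is √(196/5) ≈ 6.2610.

-13/5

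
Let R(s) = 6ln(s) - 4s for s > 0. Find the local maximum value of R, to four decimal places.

R'(s) = 6/s − 4 = 0 gives s = 3/2.
R''(s) = -6/s², which is negative for s > 0, so this is a local maximum.
R(3/2) = 6·ln(3/2) - 6 ≈ -3.5672.

-3.5672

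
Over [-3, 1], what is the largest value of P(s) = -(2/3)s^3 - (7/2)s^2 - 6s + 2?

The derivative is -2s^2 - 7s - 6, which vanishes at s = -2 and s = -3/2.
Candidates: P(-3) = 13/2; P(-2) = 16/3; P(-3/2) = 43/8; P(1) = -49/6.
So the maximum is P(-3) = 13/2.

13/2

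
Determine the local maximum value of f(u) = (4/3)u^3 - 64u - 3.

f'(u) = 4u^2 - 64. Setting f'(u) = 0 gives u ∈ {-4, 4}.
Since f''(u) = 8u, we get f''(-4) = -32 < 0 ⇒ local maximum; f''(4) = 32 > 0 ⇒ local minimum.
The local maximum is f(-4) = 503/3.

503/3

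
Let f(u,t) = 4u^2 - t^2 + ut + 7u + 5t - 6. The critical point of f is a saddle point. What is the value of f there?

-86/17

∂f/∂u = 8u + t + 7 = 0 and ∂f/∂t = u - 2t + 5 = 0, so (u, t) = (-19/17, 33/17).
The Hessian has f_{uu} = 8, f_{tt} = -2, f_{ut} = 1, giving D = -17 < 0, so the point is a saddle point.
f(-19/17, 33/17) = -86/17.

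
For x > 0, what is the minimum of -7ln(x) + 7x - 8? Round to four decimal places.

h'(x) = -7/x + 7 = 0 gives x = 1.
h''(x) = 7/x², which is positive for x > 0, so this is a local minimum.
h(1) = -7·ln(1) + 7 - 8 ≈ -1.0000.

-1.0000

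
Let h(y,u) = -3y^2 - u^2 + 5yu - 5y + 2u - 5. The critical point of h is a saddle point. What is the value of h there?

∂h/∂y = -6y + 5u - 5 = 0 and ∂h/∂u = 5y - 2u + 2 = 0, so (y, u) = (0, 1).
The Hessian has h_{yy} = -6, h_{uu} = -2, h_{yu} = 5, giving D = -13 < 0, so the point is a saddle point.
h(0, 1) = -4.

-4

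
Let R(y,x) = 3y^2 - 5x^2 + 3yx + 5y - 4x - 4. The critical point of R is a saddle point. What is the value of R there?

∂R/∂y = 6y + 3x + 5 = 0 and ∂R/∂x = 3y - 10x - 4 = 0, so (y, x) = (-38/69, -13/23).
The Hessian has R_{yy} = 6, R_{xx} = -10, R_{yx} = 3, giving D = -69 < 0, so the point is a saddle point.
R(-38/69, -13/23) = -293/69.

-293/69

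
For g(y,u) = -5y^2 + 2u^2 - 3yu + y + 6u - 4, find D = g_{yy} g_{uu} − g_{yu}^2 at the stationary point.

-49

∂g/∂y = -10y - 3u + 1 = 0 and ∂g/∂u = -3y + 4u + 6 = 0, so (y, u) = (22/49, -57/49).
The Hessian has g_{yy} = -10, g_{uu} = 4, g_{yu} = -3, giving D = -49 < 0, so the point is a saddle point.
D = (-10)·(4) − (-3)^2 = -49.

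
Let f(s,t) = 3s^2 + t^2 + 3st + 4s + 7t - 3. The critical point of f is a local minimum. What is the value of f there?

∂f/∂s = 6s + 3t + 4 = 0 and ∂f/∂t = 3s + 2t + 7 = 0, so (s, t) = (13/3, -10).
The Hessian has f_{ss} = 6, f_{tt} = 2, f_{st} = 3, giving D = 3 > 0 with f_{ss} > 0, so the point is a local minimum.
f(13/3, -10) = -88/3.

-88/3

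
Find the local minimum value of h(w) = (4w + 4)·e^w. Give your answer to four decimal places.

By the product rule, h'(w) = (4w + 8)·e^w. Since e^w > 0, the only critical point is w = -2.
h''(-2) has the same sign as 4 > 0, so this is a local minimum.
h(-2) = (-4)·e^(-2) ≈ -0.5413.

-0.5413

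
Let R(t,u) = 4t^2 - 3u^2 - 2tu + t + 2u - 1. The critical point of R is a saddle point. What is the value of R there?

∂R/∂t = 8t - 2u + 1 = 0 and ∂R/∂u = -2t - 6u + 2 = 0, so (t, u) = (-1/26, 9/26).
The Hessian has R_{tt} = 8, R_{uu} = -6, R_{tu} = -2, giving D = -52 < 0, so the point is a saddle point.
R(-1/26, 9/26) = -35/52.

-35/52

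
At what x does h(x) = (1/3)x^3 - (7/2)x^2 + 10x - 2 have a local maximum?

2

h'(x) = x^2 - 7x + 10 = 0 at x = 2, 5.
h''(x) = 2x - 7. h''(2) = -3 < 0 ⇒ local maximum; h''(5) = 3 > 0 ⇒ local minimum.
The local maximum is h(2) = 20/3.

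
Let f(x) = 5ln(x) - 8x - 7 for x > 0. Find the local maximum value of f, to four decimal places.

-14.3500

f'(x) = 5/x − 8 = 0 gives x = 5/8.
f''(x) = -5/x², which is negative for x > 0, so this is a local maximum.
f(5/8) = 5·ln(5/8) - 5 - 7 ≈ -14.3500.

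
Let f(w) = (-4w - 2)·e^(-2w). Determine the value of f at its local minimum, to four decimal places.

Differentiating with the product rule gives f'(w) = (8w)·e^(-2w). Since e^(-2w) > 0, the only critical point is w = 0.
f''(0) has the same sign as 8 > 0, so this is a local minimum.
f(0) = (-2)·e^(0) ≈ -2.0000.

-2.0000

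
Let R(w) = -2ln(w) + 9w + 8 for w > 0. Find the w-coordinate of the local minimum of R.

R'(w) = -2/w + 9 = 0 gives w = 2/9.
R''(w) = 2/w², which is positive for w > 0, so this is a local minimum.
R(2/9) = -2·ln(2/9) + 2 + 8 ≈ 13.0082.

2/9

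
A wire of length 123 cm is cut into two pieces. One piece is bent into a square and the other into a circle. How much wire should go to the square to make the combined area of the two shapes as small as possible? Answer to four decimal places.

68.8922

Let x be the length used for the square. Square side x/4; circle radius (123−x)/(2π).
A(x) = (x/4)² + π·((123−x)/(2π))² = x²/16 + (123−x)²/(4π) for 0 ≤ x ≤ 123. A'(x) = x/8 − (123−x)/(2π) = 0 gives x = 4·123/(π+4) ≈ 68.8922.
A'' = 1/8 + 1/(2π) > 0, so this gives the minimum combined area; x ≈ 68.8922 cm to the square.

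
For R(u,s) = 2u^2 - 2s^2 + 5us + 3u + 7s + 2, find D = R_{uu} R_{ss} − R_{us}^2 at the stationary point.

∂R/∂u = 4u + 5s + 3 = 0 and ∂R/∂s = 5u - 4s + 7 = 0, so (u, s) = (-47/41, 13/41).
The Hessian has R_{uu} = 4, R_{ss} = -4, R_{us} = 5, giving D = -41 < 0, so the point is a saddle point.
D = (4)·(-4) − (5)^2 = -41.

-41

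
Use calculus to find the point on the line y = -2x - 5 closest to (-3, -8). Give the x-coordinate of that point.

Minimize D(x)^2 = (x + 3)^2 + (-2x + 3)^2.
d/dx[D^2] = 2(x + 3) + 2·(-2)·(-2x + 3) = 0 ⇒ x = 3/5.
Then y = -31/5 and the distance is √(81/5) ≈ 4.0249.

3/5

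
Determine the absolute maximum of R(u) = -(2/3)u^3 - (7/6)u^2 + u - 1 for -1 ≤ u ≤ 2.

-133/162

R'(u) = -2u^2 - (7/3)u + 1, whose only zero in [-1, 2] is u = 1/3.
Candidates: R(-1) = -5/2, R(1/3) = -133/162, R(2) = -9.
Hence the absolute maximum is -133/162 at u = 1/3.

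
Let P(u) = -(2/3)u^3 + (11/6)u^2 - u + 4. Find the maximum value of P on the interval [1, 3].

P'(u) = -2u^2 + (11/3)u - 1, whose only zero in [1, 3] is u = 3/2.
Evaluating at the critical points and endpoints: P(1) = 25/6; P(3/2) = 35/8; P(3) = -1/2.
The maximum over the interval is 35/8, attained at u = 3/2.

35/8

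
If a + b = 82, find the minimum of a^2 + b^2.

3362

With a + b = 82, a^2 + b^2 = a^2 + (82 − a)^2.
The derivative 2a − 2(82 − a) = 4a − 164 vanishes at a = 41; second derivative 4 > 0, a minimum.
The minimum is 2·(41)^2 = 3362.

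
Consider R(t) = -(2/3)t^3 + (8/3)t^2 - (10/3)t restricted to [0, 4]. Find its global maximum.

R'(t) = -2t^2 + (16/3)t - 10/3, which vanishes at t = 1 and t = 5/3.
Compare values at every candidate in [0, 4]: R(0) = 0; R(1) = -4/3; R(5/3) = -100/81; R(4) = -40/3.
So the maximum is R(0) = 0.

0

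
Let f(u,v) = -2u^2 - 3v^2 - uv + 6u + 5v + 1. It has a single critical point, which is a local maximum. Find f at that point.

∂f/∂u = -4u - v + 6 = 0 and ∂f/∂v = -u - 6v + 5 = 0, so (u, v) = (31/23, 14/23).
The Hessian has f_{uu} = -4, f_{vv} = -6, f_{uv} = -1, giving D = 23 > 0 with f_{uu} < 0, so the point is a local maximum.
f(31/23, 14/23) = 151/23.

151/23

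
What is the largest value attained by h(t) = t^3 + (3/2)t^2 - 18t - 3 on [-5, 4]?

Differentiating, h'(t) = 3t^2 + 3t - 18; which vanishes at t = -3 and t = 2.
Evaluating at the critical points and endpoints: h(-5) = -1/2,  h(-3) = 75/2,  h(2) = -25,  h(4) = 13.
Hence the absolute maximum is 75/2 at t = -3.

75/2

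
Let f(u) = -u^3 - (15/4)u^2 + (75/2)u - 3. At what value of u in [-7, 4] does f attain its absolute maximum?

f'(u) = -3u^2 - (15/2)u + 75/2, which vanishes at u = -5 and u = 5/2.
Evaluating at the critical points and endpoints: f(-7) = -425/4,  f(-5) = -637/4,  f(5/2) = 827/16,  f(4) = 23.
The maximum over the interval is 827/16, attained at u = 5/2.

5/2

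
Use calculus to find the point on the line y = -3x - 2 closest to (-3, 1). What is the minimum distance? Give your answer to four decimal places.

1.8974

Minimize D(x)^2 = (x + 3)^2 + (-3x - 3)^2.
d/dx[D^2] = 2(x + 3) + 2·(-3)·(-3x - 3) = 0 ⇒ x = -6/5.
Then y = 8/5 and the distance is √(18/5) ≈ 1.8974.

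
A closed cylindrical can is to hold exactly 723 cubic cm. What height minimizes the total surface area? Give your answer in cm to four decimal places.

9.7278

With radius r and height h, πr²h = 723 so h = 723/(πr²), and S(r) = 2πr² + 2πrh = 2πr² + 2·723/r.
S'(r) = 4πr − 2·723/r² = 0 ⇒ r³ = 723/(2π), so r ≈ 4.8639 and h = 2r ≈ 9.7278.
S''(r) = 4π + 4·723/r³ > 0, so this is the minimum; S ≈ 445.9369.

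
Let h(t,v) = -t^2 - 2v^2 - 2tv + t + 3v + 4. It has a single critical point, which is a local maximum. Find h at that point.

∂h/∂t = -2t - 2v + 1 = 0 and ∂h/∂v = -2t - 4v + 3 = 0, so (t, v) = (-1/2, 1).
The Hessian has h_{tt} = -2, h_{vv} = -4, h_{tv} = -2, giving D = 4 > 0 with h_{tt} < 0, so the point is a local maximum.
h(-1/2, 1) = 21/4.

21/4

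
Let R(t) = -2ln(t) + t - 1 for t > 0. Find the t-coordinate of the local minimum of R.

2

R'(t) = -2/t + 1 = 0 gives t = 2.
R''(t) = 2/t², which is positive for t > 0, so this is a local minimum.
R(2) = -2·ln(2) + 2 - 1 ≈ -0.3863.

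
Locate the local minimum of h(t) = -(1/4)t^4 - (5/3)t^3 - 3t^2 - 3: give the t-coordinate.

-2

Critical points: h'(t) = -t^3 - 5t^2 - 6t vanishes at t = -3, -2, 0.
h''(t) = -3t^2 - 10t - 6. h''(-3) = -3 < 0 ⇒ local maximum; h''(-2) = 2 > 0 ⇒ local minimum; h''(0) = -6 < 0 ⇒ local maximum.
Thus h has its local minimum at t = -2, with value -17/3.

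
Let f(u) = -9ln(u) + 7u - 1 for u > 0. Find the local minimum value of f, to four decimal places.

f'(u) = -9/u + 7 = 0 gives u = 9/7.
f''(u) = 9/u², which is positive for u > 0, so this is a local minimum.
f(9/7) = -9·ln(9/7) + 9 - 1 ≈ 5.7382.

5.7382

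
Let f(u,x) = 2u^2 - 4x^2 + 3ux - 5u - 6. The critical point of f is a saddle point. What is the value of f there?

∂f/∂u = 4u + 3x - 5 = 0 and ∂f/∂x = 3u - 8x = 0, so (u, x) = (40/41, 15/41).
The Hessian has f_{uu} = 4, f_{xx} = -8, f_{ux} = 3, giving D = -41 < 0, so the point is a saddle point.
f(40/41, 15/41) = -346/41.

-346/41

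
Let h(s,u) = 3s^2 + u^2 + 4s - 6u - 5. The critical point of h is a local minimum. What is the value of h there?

∂h/∂s = 6s + 4 = 0 and ∂h/∂u = 2u - 6 = 0, so (s, u) = (-2/3, 3).
The Hessian has h_{ss} = 6, h_{uu} = 2, h_{su} = 0, giving D = 12 > 0 with h_{ss} > 0, so the point is a local minimum.
h(-2/3, 3) = -46/3.

-46/3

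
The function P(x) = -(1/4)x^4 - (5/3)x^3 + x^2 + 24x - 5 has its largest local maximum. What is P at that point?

P'(x) = -x^3 - 5x^2 + 2x + 24. Setting P'(x) = 0 gives x ∈ {-4, -3, 2}.
P''(x) = -3x^2 - 10x + 2. P''(-4) = -6 < 0 ⇒ local maximum; P''(-3) = 5 > 0 ⇒ local minimum; P''(2) = -30 < 0 ⇒ local maximum.
Thus P has its largest local maximum at x = 2, with value 89/3.

89/3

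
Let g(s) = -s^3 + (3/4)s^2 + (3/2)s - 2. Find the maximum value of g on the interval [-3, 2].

The derivative is -3s^2 + (3/2)s + 3/2, which vanishes at s = -1/2 and s = 1.
Compare values at every candidate in [-3, 2]: g(-3) = 109/4; g(-1/2) = -39/16; g(1) = -3/4; g(2) = -4.
So the maximum is g(-3) = 109/4.

109/4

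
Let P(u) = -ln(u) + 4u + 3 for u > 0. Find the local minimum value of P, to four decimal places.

5.3863

P'(u) = -1/u + 4 = 0 gives u = 1/4.
P''(u) = 1/u², which is positive for u > 0, so this is a local minimum.
P(1/4) = -1·ln(1/4) + 1 + 3 ≈ 5.3863.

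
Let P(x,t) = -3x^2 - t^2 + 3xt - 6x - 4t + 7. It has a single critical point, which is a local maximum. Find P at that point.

∂P/∂x = -6x + 3t - 6 = 0 and ∂P/∂t = 3x - 2t - 4 = 0, so (x, t) = (-8, -14).
The Hessian has P_{xx} = -6, P_{tt} = -2, P_{xt} = 3, giving D = 3 > 0 with P_{xx} < 0, so the point is a local maximum.
P(-8, -14) = 59.

59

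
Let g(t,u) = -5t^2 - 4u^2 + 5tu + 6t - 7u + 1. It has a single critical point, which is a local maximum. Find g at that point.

234/55

∂g/∂t = -10t + 5u + 6 = 0 and ∂g/∂u = 5t - 8u - 7 = 0, so (t, u) = (13/55, -8/11).
The Hessian has g_{tt} = -10, g_{uu} = -8, g_{tu} = 5, giving D = 55 > 0 with g_{tt} < 0, so the point is a local maximum.
g(13/55, -8/11) = 234/55.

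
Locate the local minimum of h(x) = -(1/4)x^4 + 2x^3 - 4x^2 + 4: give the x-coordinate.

Critical points: h'(x) = -x^3 + 6x^2 - 8x vanishes at x = 0, 2, 4.
Since h''(x) = -3x^2 + 12x - 8, we get h''(0) = -8 < 0 ⇒ local maximum; h''(2) = 4 > 0 ⇒ local minimum; h''(4) = -8 < 0 ⇒ local maximum.
Thus h has its local minimum at x = 2, with value 0.

2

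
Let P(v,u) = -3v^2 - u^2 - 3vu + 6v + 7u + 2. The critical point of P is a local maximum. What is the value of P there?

∂P/∂v = -6v - 3u + 6 = 0 and ∂P/∂u = -3v - 2u + 7 = 0, so (v, u) = (-3, 8).
The Hessian has P_{vv} = -6, P_{uu} = -2, P_{vu} = -3, giving D = 3 > 0 with P_{vv} < 0, so the point is a local maximum.
P(-3, 8) = 21.

21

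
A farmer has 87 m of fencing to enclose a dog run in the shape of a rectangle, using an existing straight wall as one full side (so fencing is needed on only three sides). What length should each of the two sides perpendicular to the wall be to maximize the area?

87/4

Let the sides perpendicular to the wall have length x and the parallel side y, so 2x + y = 87 and the area is A = xy = x(87 − 2x).
A'(x) = 87 − 4x = 0 gives x = 87/4, and A''(x) = −4 < 0 confirms a maximum.
Then y = 87 − 2·87/4 = 87/2 and A = 7569/8.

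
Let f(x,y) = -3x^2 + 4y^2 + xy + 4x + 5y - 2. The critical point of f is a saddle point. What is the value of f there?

-129/49

∂f/∂x = -6x + y + 4 = 0 and ∂f/∂y = x + 8y + 5 = 0, so (x, y) = (27/49, -34/49).
The Hessian has f_{xx} = -6, f_{yy} = 8, f_{xy} = 1, giving D = -49 < 0, so the point is a saddle point.
f(27/49, -34/49) = -129/49.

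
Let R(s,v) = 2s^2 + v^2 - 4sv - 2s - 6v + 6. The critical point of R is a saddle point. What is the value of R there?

∂R/∂s = 4s - 4v - 2 = 0 and ∂R/∂v = -4s + 2v - 6 = 0, so (s, v) = (-7/2, -4).
The Hessian has R_{ss} = 4, R_{vv} = 2, R_{sv} = -4, giving D = -8 < 0, so the point is a saddle point.
R(-7/2, -4) = 43/2.

43/2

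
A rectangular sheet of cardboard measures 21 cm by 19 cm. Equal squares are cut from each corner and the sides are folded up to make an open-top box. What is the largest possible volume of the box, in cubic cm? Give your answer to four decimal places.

With cut size x, the volume is V(x) = x(21 − 2x)(19 − 2x) for 0 < x < 9.5.
V'(x) = 12x^2 − 160x + 399. Setting V'(x) = 0 gives x ≈ 3.3209 (the root in (0, 9.5)).
V''(x) = 24x − 160 is negative there, so this is the maximum; V ≈ 589.2655.

589.2655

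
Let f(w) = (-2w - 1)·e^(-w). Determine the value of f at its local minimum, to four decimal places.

-1.2131

By the product rule, f'(w) = (2w - 1)·e^(-w). Since e^(-w) > 0, the only critical point is w = 1/2.
f''(1/2) has the same sign as 2 > 0, so this is a local minimum.
f(1/2) = (-2)·e^(-1/2) ≈ -1.2131.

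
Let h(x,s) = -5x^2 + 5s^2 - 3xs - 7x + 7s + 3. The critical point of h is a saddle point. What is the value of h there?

∂h/∂x = -10x - 3s - 7 = 0 and ∂h/∂s = -3x + 10s + 7 = 0, so (x, s) = (-49/109, -91/109).
The Hessian has h_{xx} = -10, h_{ss} = 10, h_{xs} = -3, giving D = -109 < 0, so the point is a saddle point.
h(-49/109, -91/109) = 180/109.

180/109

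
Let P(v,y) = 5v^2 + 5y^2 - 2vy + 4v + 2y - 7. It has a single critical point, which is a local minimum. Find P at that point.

∂P/∂v = 10v - 2y + 4 = 0 and ∂P/∂y = -2v + 10y + 2 = 0, so (v, y) = (-11/24, -7/24).
The Hessian has P_{vv} = 10, P_{yy} = 10, P_{vy} = -2, giving D = 96 > 0 with P_{vv} > 0, so the point is a local minimum.
P(-11/24, -7/24) = -197/24.

-197/24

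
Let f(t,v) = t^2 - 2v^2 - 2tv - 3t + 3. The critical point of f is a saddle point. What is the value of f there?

3/2

∂f/∂t = 2t - 2v - 3 = 0 and ∂f/∂v = -2t - 4v = 0, so (t, v) = (1, -1/2).
The Hessian has f_{tt} = 2, f_{vv} = -4, f_{tv} = -2, giving D = -12 < 0, so the point is a saddle point.
f(1, -1/2) = 3/2.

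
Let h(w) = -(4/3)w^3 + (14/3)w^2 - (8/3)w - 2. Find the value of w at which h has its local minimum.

1/3

h'(w) = -4w^2 + (28/3)w - 8/3. Setting h'(w) = 0 gives w ∈ {1/3, 2}.
h''(w) = -8w + 28/3. h''(1/3) = 20/3 > 0 ⇒ local minimum; h''(2) = -20/3 < 0 ⇒ local maximum.
So the local minimum value is h(1/3) = -196/81.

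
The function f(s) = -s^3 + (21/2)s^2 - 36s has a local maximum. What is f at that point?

-40

f'(s) = -3s^2 + 21s - 36. Setting f'(s) = 0 gives s ∈ {3, 4}.
f''(s) = -6s + 21. f''(3) = 3 > 0 ⇒ local minimum; f''(4) = -3 < 0 ⇒ local maximum.
The local maximum is f(4) = -40.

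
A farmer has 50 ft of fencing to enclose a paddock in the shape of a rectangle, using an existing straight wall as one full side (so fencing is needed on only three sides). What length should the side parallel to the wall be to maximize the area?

25

Let the sides perpendicular to the wall have length x and the parallel side y, so 2x + y = 50 and the area is A = xy = x(50 − 2x).
A'(x) = 50 − 4x = 0 gives x = 25/2, and A''(x) = −4 < 0 confirms a maximum.
Then y = 50 − 2·25/2 = 25 and A = 625/2.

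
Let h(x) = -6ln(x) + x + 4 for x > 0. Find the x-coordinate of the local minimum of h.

6

h'(x) = -6/x + 1 = 0 gives x = 6.
h''(x) = 6/x², which is positive for x > 0, so this is a local minimum.
h(6) = -6·ln(6) + 6 + 4 ≈ -0.7506.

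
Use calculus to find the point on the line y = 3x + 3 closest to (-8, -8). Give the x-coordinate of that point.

-41/10

Minimize D(x)^2 = (x + 8)^2 + (3x + 11)^2.
d/dx[D^2] = 2(x + 8) + 2·3·(3x + 11) = 0 ⇒ x = -41/10.
Then y = -93/10 and the distance is √(169/10) ≈ 4.1110.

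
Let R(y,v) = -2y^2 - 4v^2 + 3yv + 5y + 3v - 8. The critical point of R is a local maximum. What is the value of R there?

-21/23

∂R/∂y = -4y + 3v + 5 = 0 and ∂R/∂v = 3y - 8v + 3 = 0, so (y, v) = (49/23, 27/23).
The Hessian has R_{yy} = -4, R_{vv} = -8, R_{yv} = 3, giving D = 23 > 0 with R_{yy} < 0, so the point is a local maximum.
R(49/23, 27/23) = -21/23.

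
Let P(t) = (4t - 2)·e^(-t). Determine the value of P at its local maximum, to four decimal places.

By the product rule, P'(t) = (-4t + 6)·e^(-t). Since e^(-t) > 0, the only critical point is t = 3/2.
P''(3/2) has the same sign as -4 < 0, so this is a local maximum.
P(3/2) = (4)·e^(-3/2) ≈ 0.8925.

0.8925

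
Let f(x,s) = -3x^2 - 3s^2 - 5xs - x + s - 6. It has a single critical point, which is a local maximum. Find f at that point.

∂f/∂x = -6x - 5s - 1 = 0 and ∂f/∂s = -5x - 6s + 1 = 0, so (x, s) = (-1, 1).
The Hessian has f_{xx} = -6, f_{ss} = -6, f_{xs} = -5, giving D = 11 > 0 with f_{xx} < 0, so the point is a local maximum.
f(-1, 1) = -5.

-5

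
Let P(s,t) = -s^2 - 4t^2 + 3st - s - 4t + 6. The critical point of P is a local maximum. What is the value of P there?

∂P/∂s = -2s + 3t - 1 = 0 and ∂P/∂t = 3s - 8t - 4 = 0, so (s, t) = (-20/7, -11/7).
The Hessian has P_{ss} = -2, P_{tt} = -8, P_{st} = 3, giving D = 7 > 0 with P_{ss} < 0, so the point is a local maximum.
P(-20/7, -11/7) = 74/7.

74/7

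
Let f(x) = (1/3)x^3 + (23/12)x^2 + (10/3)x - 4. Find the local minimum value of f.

f'(x) = x^2 + (23/6)x + 10/3 = 0 at x = -5/2, -4/3.
f''(x) = 2x + 23/6. f''(-5/2) = -7/6 < 0 ⇒ local maximum; f''(-4/3) = 7/6 > 0 ⇒ local minimum.
The local minimum is f(-4/3) = -472/81.

-472/81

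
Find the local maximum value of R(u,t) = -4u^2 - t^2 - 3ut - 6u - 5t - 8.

-10/7

∂R/∂u = -8u - 3t - 6 = 0 and ∂R/∂t = -3u - 2t - 5 = 0, so (u, t) = (3/7, -22/7).
The Hessian has R_{uu} = -8, R_{tt} = -2, R_{ut} = -3, giving D = 7 > 0 with R_{uu} < 0, so the point is a local maximum.
R(3/7, -22/7) = -10/7.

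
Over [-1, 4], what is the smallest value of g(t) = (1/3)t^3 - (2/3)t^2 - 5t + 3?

Differentiating, g'(t) = t^2 - (4/3)t - 5; whose only zero in [-1, 4] is t = 3.
Evaluating at the critical points and endpoints: g(-1) = 7, g(3) = -9, g(4) = -19/3.
Hence the absolute minimum is -9 at t = 3.

-9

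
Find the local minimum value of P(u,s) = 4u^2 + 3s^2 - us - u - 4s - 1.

-118/47

∂P/∂u = 8u - s - 1 = 0 and ∂P/∂s = -u + 6s - 4 = 0, so (u, s) = (10/47, 33/47).
The Hessian has P_{uu} = 8, P_{ss} = 6, P_{us} = -1, giving D = 47 > 0 with P_{uu} > 0, so the point is a local minimum.
P(10/47, 33/47) = -118/47.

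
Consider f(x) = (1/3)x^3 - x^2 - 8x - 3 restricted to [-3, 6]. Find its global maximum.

Differentiating, f'(x) = x^2 - 2x - 8; which vanishes at x = -2 and x = 4.
Candidates: f(-3) = 3, f(-2) = 19/3, f(4) = -89/3, f(6) = -15.
So the maximum is f(-2) = 19/3.

19/3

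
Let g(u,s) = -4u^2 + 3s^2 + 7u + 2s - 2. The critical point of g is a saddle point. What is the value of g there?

35/48

∂g/∂u = -8u + 7 = 0 and ∂g/∂s = 6s + 2 = 0, so (u, s) = (7/8, -1/3).
The Hessian has g_{uu} = -8, g_{ss} = 6, g_{us} = 0, giving D = -48 < 0, so the point is a saddle point.
g(7/8, -1/3) = 35/48.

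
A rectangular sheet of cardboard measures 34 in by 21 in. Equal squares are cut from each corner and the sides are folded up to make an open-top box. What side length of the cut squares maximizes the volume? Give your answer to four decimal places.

With cut size x, the volume is V(x) = x(34 − 2x)(21 − 2x) for 0 < x < 10.5.
V'(x) = 12x^2 − 220x + 714. Setting V'(x) = 0 gives x ≈ 4.2141 (the root in (0, 10.5)).
V''(x) = 24x − 220 is negative there, so this is the maximum; V ≈ 1354.7639.

4.2141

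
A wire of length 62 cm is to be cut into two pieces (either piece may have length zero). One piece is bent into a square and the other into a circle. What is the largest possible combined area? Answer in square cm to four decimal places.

305.8958

Let x be the length used for the square. Square side x/4; circle radius (62−x)/(2π).
A(x) = (x/4)² + π·((62−x)/(2π))² = x²/16 + (62−x)²/(4π) for 0 ≤ x ≤ 62. A'(x) = x/8 − (62−x)/(2π) = 0 gives x = 4·62/(π+4) ≈ 34.7261.
A'' > 0, so the interior critical point is a minimum; the maximum is at an endpoint. A(0) = 305.8958 and A(62) = 240.2500, so the largest area is 305.8958.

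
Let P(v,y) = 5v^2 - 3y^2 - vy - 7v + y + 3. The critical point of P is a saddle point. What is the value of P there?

34/61

∂P/∂v = 10v - y - 7 = 0 and ∂P/∂y = -v - 6y + 1 = 0, so (v, y) = (43/61, 3/61).
The Hessian has P_{vv} = 10, P_{yy} = -6, P_{vy} = -1, giving D = -61 < 0, so the point is a saddle point.
P(43/61, 3/61) = 34/61.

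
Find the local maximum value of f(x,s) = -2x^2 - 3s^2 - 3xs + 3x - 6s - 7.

∂f/∂x = -4x - 3s + 3 = 0 and ∂f/∂s = -3x - 6s - 6 = 0, so (x, s) = (12/5, -11/5).
The Hessian has f_{xx} = -4, f_{ss} = -6, f_{xs} = -3, giving D = 15 > 0 with f_{xx} < 0, so the point is a local maximum.
f(12/5, -11/5) = 16/5.

16/5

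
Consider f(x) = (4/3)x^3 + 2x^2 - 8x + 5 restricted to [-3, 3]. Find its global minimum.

1/3

Differentiating, f'(x) = 4x^2 + 4x - 8; which vanishes at x = -2 and x = 1.
Candidates: f(-3) = 11, f(-2) = 55/3, f(1) = 1/3, f(3) = 35.
So the minimum is f(1) = 1/3.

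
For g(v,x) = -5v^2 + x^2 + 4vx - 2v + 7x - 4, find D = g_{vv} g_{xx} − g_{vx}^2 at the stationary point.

-36

∂g/∂v = -10v + 4x - 2 = 0 and ∂g/∂x = 4v + 2x + 7 = 0, so (v, x) = (-8/9, -31/18).
The Hessian has g_{vv} = -10, g_{xx} = 2, g_{vx} = 4, giving D = -36 < 0, so the point is a saddle point.
D = (-10)·(2) − (4)^2 = -36.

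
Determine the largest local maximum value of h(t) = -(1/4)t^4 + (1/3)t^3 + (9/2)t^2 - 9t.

153/4

Critical points: h'(t) = -t^3 + t^2 + 9t - 9 vanishes at t = -3, 1, 3.
Second-derivative test with h''(t) = -3t^2 + 2t + 9: h''(-3) = -24 < 0 ⇒ local maximum; h''(1) = 8 > 0 ⇒ local minimum; h''(3) = -12 < 0 ⇒ local maximum.
So the largest local maximum value is h(-3) = 153/4.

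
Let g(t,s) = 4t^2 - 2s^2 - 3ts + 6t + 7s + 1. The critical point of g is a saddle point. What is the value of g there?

∂g/∂t = 8t - 3s + 6 = 0 and ∂g/∂s = -3t - 4s + 7 = 0, so (t, s) = (-3/41, 74/41).
The Hessian has g_{tt} = 8, g_{ss} = -4, g_{ts} = -3, giving D = -41 < 0, so the point is a saddle point.
g(-3/41, 74/41) = 291/41.

291/41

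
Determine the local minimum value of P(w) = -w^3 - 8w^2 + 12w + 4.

Critical points: P'(w) = -3w^2 - 16w + 12 vanishes at w = -6, 2/3.
Second-derivative test with P''(w) = -6w - 16: P''(-6) = 20 > 0 ⇒ local minimum; P''(2/3) = -20 < 0 ⇒ local maximum.
So the local minimum value is P(-6) = -140.

-140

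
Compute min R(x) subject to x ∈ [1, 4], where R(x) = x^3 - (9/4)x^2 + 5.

Differentiating, R'(x) = 3x^2 - (9/2)x; whose only zero in [1, 4] is x = 3/2.
Compare values at every candidate in [1, 4]: R(1) = 15/4,  R(3/2) = 53/16,  R(4) = 33.
The minimum over the interval is 53/16, attained at x = 3/2.

53/16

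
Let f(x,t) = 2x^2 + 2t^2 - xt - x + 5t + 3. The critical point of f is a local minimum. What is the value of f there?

-2/15

∂f/∂x = 4x - t - 1 = 0 and ∂f/∂t = -x + 4t + 5 = 0, so (x, t) = (-1/15, -19/15).
The Hessian has f_{xx} = 4, f_{tt} = 4, f_{xt} = -1, giving D = 15 > 0 with f_{xx} > 0, so the point is a local minimum.
f(-1/15, -19/15) = -2/15.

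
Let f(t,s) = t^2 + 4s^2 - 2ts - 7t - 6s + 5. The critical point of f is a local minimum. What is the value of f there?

∂f/∂t = 2t - 2s - 7 = 0 and ∂f/∂s = -2t + 8s - 6 = 0, so (t, s) = (17/3, 13/6).
The Hessian has f_{tt} = 2, f_{ss} = 8, f_{ts} = -2, giving D = 12 > 0 with f_{tt} > 0, so the point is a local minimum.
f(17/3, 13/6) = -64/3.

-64/3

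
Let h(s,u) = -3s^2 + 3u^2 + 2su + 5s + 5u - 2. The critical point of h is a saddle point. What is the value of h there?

∂h/∂s = -6s + 2u + 5 = 0 and ∂h/∂u = 2s + 6u + 5 = 0, so (s, u) = (1/2, -1).
The Hessian has h_{ss} = -6, h_{uu} = 6, h_{su} = 2, giving D = -40 < 0, so the point is a saddle point.
h(1/2, -1) = -13/4.

-13/4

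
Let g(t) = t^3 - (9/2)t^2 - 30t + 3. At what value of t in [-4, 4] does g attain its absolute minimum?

4

g'(t) = 3t^2 - 9t - 30, whose only zero in [-4, 4] is t = -2.
Candidates: g(-4) = -13; g(-2) = 37; g(4) = -125.
Hence the absolute minimum is -125 at t = 4.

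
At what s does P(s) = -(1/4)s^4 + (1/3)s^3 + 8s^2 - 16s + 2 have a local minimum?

1

Critical points: P'(s) = -s^3 + s^2 + 16s - 16 vanishes at s = -4, 1, 4.
Since P''(s) = -3s^2 + 2s + 16, we get P''(-4) = -40 < 0 ⇒ local maximum; P''(1) = 15 > 0 ⇒ local minimum; P''(4) = -24 < 0 ⇒ local maximum.
So the local minimum value is P(1) = -71/12.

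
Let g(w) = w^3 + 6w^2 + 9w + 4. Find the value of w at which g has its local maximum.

-3

g'(w) = 3w^2 + 12w + 9 = 0 at w = -3, -1.
g''(w) = 6w + 12. g''(-3) = -6 < 0 ⇒ local maximum; g''(-1) = 6 > 0 ⇒ local minimum.
The local maximum is g(-3) = 4.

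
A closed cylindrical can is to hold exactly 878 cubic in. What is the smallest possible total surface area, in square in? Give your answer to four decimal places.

507.5875

With radius r and height h, πr²h = 878 so h = 878/(πr²), and S(r) = 2πr² + 2πrh = 2πr² + 2·878/r.
S'(r) = 4πr − 2·878/r² = 0 ⇒ r³ = 878/(2π), so r ≈ 5.1893 and h = 2r ≈ 10.3785.
S''(r) = 4π + 4·878/r³ > 0, so this is the minimum; S ≈ 507.5875.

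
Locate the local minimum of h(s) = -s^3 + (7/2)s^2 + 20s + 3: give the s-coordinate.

h'(s) = -3s^2 + 7s + 20 = 0 at s = -5/3, 4.
Second-derivative test with h''(s) = -6s + 7: h''(-5/3) = 17 > 0 ⇒ local minimum; h''(4) = -17 < 0 ⇒ local maximum.
The local minimum is h(-5/3) = -863/54.

-5/3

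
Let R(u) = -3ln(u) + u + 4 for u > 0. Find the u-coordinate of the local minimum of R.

R'(u) = -3/u + 1 = 0 gives u = 3.
R''(u) = 3/u², which is positive for u > 0, so this is a local minimum.
R(3) = -3·ln(3) + 3 + 4 ≈ 3.7042.

3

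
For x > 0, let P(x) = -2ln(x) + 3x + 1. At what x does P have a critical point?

2/3

P'(x) = -2/x + 3 = 0 gives x = 2/3.
P''(x) = 2/x², which is positive for x > 0, so this is a local minimum.
P(2/3) = -2·ln(2/3) + 2 + 1 ≈ 3.8109.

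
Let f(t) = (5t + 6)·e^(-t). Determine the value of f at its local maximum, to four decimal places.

By the product rule, f'(t) = (-5t - 1)·e^(-t). Since e^(-t) > 0, the only critical point is t = -1/5.
f''(-1/5) has the same sign as -5 < 0, so this is a local maximum.
f(-1/5) = (5)·e^(1/5) ≈ 6.1070.

6.1070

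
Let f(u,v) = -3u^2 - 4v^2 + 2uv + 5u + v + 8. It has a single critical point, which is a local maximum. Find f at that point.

465/44

∂f/∂u = -6u + 2v + 5 = 0 and ∂f/∂v = 2u - 8v + 1 = 0, so (u, v) = (21/22, 4/11).
The Hessian has f_{uu} = -6, f_{vv} = -8, f_{uv} = 2, giving D = 44 > 0 with f_{uu} < 0, so the point is a local maximum.
f(21/22, 4/11) = 465/44.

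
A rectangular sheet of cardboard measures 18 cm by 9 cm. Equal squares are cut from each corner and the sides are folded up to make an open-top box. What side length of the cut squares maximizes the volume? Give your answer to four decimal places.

With cut size x, the volume is V(x) = x(18 − 2x)(9 − 2x) for 0 < x < 4.5.
V'(x) = 12x^2 − 108x + 162. Setting V'(x) = 0 gives x ≈ 1.9019 (the root in (0, 4.5)).
V''(x) = 24x − 108 is negative there, so this is the maximum; V ≈ 140.2961.

1.9019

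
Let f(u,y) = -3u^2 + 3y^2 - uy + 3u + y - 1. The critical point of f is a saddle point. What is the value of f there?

-10/37

∂f/∂u = -6u - y + 3 = 0 and ∂f/∂y = -u + 6y + 1 = 0, so (u, y) = (19/37, -3/37).
The Hessian has f_{uu} = -6, f_{yy} = 6, f_{uy} = -1, giving D = -37 < 0, so the point is a saddle point.
f(19/37, -3/37) = -10/37.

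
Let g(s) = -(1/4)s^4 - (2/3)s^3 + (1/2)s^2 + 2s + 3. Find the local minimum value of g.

23/12

g'(s) = -s^3 - 2s^2 + s + 2. Setting g'(s) = 0 gives s ∈ {-2, -1, 1}.
Since g''(s) = -3s^2 - 4s + 1, we get g''(-2) = -3 < 0 ⇒ local maximum; g''(-1) = 2 > 0 ⇒ local minimum; g''(1) = -6 < 0 ⇒ local maximum.
So the local minimum value is g(-1) = 23/12.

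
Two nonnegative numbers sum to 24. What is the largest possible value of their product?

With x + y = 24, the product is P(x) = x(24 − x).
P'(x) = 24 − 2x = 0 gives x = 12; P'' = −2 < 0, so this is the maximum.
P = 12·12 = 144.

144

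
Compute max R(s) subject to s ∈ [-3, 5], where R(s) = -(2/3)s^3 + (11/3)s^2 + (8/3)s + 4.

Differentiating, R'(s) = -2s^2 + (22/3)s + 8/3; which vanishes at s = -1/3 and s = 4.
Evaluating at the critical points and endpoints: R(-3) = 47; R(-1/3) = 287/81; R(4) = 92/3; R(5) = 77/3.
So the maximum is R(-3) = 47.

47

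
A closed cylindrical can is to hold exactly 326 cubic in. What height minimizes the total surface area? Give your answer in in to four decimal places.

7.4595

With radius r and height h, πr²h = 326 so h = 326/(πr²), and S(r) = 2πr² + 2πrh = 2πr² + 2·326/r.
S'(r) = 4πr − 2·326/r² = 0 ⇒ r³ = 326/(2π), so r ≈ 3.7297 and h = 2r ≈ 7.4595.
S''(r) = 4π + 4·326/r³ > 0, so this is the minimum; S ≈ 262.2163.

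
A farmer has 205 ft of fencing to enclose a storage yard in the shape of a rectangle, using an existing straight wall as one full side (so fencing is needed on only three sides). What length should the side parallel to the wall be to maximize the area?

Let the sides perpendicular to the wall have length x and the parallel side y, so 2x + y = 205 and the area is A = xy = x(205 − 2x).
A'(x) = 205 − 4x = 0 gives x = 205/4, and A''(x) = −4 < 0 confirms a maximum.
Then y = 205 − 2·205/4 = 205/2 and A = 42025/8.

205/2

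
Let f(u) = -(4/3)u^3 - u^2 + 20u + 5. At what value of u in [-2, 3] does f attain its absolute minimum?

The derivative is -4u^2 - 2u + 20, whose only zero in [-2, 3] is u = 2.
Compare values at every candidate in [-2, 3]: f(-2) = -85/3, f(2) = 91/3, f(3) = 20.
So the minimum is f(-2) = -85/3.

-2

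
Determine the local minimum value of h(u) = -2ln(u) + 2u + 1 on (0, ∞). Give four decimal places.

3.0000

h'(u) = -2/u + 2 = 0 gives u = 1.
h''(u) = 2/u², which is positive for u > 0, so this is a local minimum.
h(1) = -2·ln(1) + 2 + 1 ≈ 3.0000.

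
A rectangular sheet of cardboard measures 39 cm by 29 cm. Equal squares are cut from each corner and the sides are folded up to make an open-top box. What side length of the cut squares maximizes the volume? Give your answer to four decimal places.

With cut size x, the volume is V(x) = x(39 − 2x)(29 − 2x) for 0 < x < 14.5.
V'(x) = 12x^2 − 272x + 1131. Setting V'(x) = 0 gives x ≈ 5.4857 (the root in (0, 14.5)).
V''(x) = 24x − 272 is negative there, so this is the maximum; V ≈ 2772.0143.

5.4857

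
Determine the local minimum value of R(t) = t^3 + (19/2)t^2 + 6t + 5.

217/54

R'(t) = 3t^2 + 19t + 6. Setting R'(t) = 0 gives t ∈ {-6, -1/3}.
Second-derivative test with R''(t) = 6t + 19: R''(-6) = -17 < 0 ⇒ local maximum; R''(-1/3) = 17 > 0 ⇒ local minimum.
So the local minimum value is R(-1/3) = 217/54.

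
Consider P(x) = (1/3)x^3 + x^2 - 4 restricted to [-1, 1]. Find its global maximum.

P'(x) = x^2 + 2x, whose only zero in [-1, 1] is x = 0.
Compare values at every candidate in [-1, 1]: P(-1) = -10/3,  P(0) = -4,  P(1) = -8/3.
The maximum over the interval is -8/3, attained at x = 1.

-8/3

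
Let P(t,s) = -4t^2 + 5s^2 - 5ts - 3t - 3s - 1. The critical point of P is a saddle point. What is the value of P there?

-17/35

∂P/∂t = -8t - 5s - 3 = 0 and ∂P/∂s = -5t + 10s - 3 = 0, so (t, s) = (-3/7, 3/35).
The Hessian has P_{tt} = -8, P_{ss} = 10, P_{ts} = -5, giving D = -105 < 0, so the point is a saddle point.
P(-3/7, 3/35) = -17/35.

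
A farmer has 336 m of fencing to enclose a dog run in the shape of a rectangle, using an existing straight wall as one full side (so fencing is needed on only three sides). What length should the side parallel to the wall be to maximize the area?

168

Let the sides perpendicular to the wall have length x and the parallel side y, so 2x + y = 336 and the area is A = xy = x(336 − 2x).
A'(x) = 336 − 4x = 0 gives x = 84, and A''(x) = −4 < 0 confirms a maximum.
Then y = 336 − 2·84 = 168 and A = 14112.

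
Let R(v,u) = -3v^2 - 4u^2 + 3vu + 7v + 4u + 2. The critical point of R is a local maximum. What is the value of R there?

406/39

∂R/∂v = -6v + 3u + 7 = 0 and ∂R/∂u = 3v - 8u + 4 = 0, so (v, u) = (68/39, 15/13).
The Hessian has R_{vv} = -6, R_{uu} = -8, R_{vu} = 3, giving D = 39 > 0 with R_{vv} < 0, so the point is a local maximum.
R(68/39, 15/13) = 406/39.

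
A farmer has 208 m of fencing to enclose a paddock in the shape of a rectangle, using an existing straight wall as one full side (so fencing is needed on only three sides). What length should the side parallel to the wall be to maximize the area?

Let the sides perpendicular to the wall have length x and the parallel side y, so 2x + y = 208 and the area is A = xy = x(208 − 2x).
A'(x) = 208 − 4x = 0 gives x = 52, and A''(x) = −4 < 0 confirms a maximum.
Then y = 208 − 2·52 = 104 and A = 5408.

104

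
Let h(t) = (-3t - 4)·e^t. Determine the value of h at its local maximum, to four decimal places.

0.2909

By the product rule, h'(t) = (-3t - 7)·e^t. Since e^t > 0, the only critical point is t = -7/3.
h''(-7/3) has the same sign as -3 < 0, so this is a local maximum.
h(-7/3) = (3)·e^(-7/3) ≈ 0.2909.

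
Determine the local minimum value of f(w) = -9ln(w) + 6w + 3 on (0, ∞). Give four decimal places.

f'(w) = -9/w + 6 = 0 gives w = 3/2.
f''(w) = 9/w², which is positive for w > 0, so this is a local minimum.
f(3/2) = -9·ln(3/2) + 9 + 3 ≈ 8.3508.

8.3508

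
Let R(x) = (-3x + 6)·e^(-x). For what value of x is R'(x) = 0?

Differentiating with the product rule gives R'(x) = (3x - 9)·e^(-x). Since e^(-x) > 0, the only critical point is x = 3.
R''(3) has the same sign as 3 > 0, so this is a local minimum.
R(3) = (-3)·e^(-3) ≈ -0.1494.

3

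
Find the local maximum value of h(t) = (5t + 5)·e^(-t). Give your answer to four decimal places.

5.0000

h'(t) = 5·e^(-t) + (5t + 5)·(-1)·e^(-t) = (-5t)·e^(-t). Since e^(-t) > 0, the only critical point is t = 0.
h''(0) has the same sign as -5 < 0, so this is a local maximum.
h(0) = (5)·e^(0) ≈ 5.0000.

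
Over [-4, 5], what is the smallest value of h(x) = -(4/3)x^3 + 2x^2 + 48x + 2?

-88

The derivative is -4x^2 + 4x + 48, which vanishes at x = -3 and x = 4.
Evaluating at the critical points and endpoints: h(-4) = -218/3, h(-3) = -88, h(4) = 422/3, h(5) = 376/3.
The minimum over the interval is -88, attained at x = -3.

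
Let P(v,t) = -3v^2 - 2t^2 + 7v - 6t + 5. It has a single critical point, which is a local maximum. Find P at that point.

163/12

∂P/∂v = -6v + 7 = 0 and ∂P/∂t = -4t - 6 = 0, so (v, t) = (7/6, -3/2).
The Hessian has P_{vv} = -6, P_{tt} = -4, P_{vt} = 0, giving D = 24 > 0 with P_{vv} < 0, so the point is a local maximum.
P(7/6, -3/2) = 163/12.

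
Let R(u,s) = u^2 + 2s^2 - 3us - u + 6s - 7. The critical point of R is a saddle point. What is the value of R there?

13

∂R/∂u = 2u - 3s - 1 = 0 and ∂R/∂s = -3u + 4s + 6 = 0, so (u, s) = (14, 9).
The Hessian has R_{uu} = 2, R_{ss} = 4, R_{us} = -3, giving D = -1 < 0, so the point is a saddle point.
R(14, 9) = 13.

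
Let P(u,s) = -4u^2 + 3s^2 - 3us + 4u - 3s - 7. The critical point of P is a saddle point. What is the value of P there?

∂P/∂u = -8u - 3s + 4 = 0 and ∂P/∂s = -3u + 6s - 3 = 0, so (u, s) = (5/19, 12/19).
The Hessian has P_{uu} = -8, P_{ss} = 6, P_{us} = -3, giving D = -57 < 0, so the point is a saddle point.
P(5/19, 12/19) = -141/19.

-141/19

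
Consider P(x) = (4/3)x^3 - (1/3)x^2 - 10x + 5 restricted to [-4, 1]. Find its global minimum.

-137/3

P'(x) = 4x^2 - (2/3)x - 10, whose only zero in [-4, 1] is x = -3/2.
Candidates: P(-4) = -137/3,  P(-3/2) = 59/4,  P(1) = -4.
Hence the absolute minimum is -137/3 at x = -4.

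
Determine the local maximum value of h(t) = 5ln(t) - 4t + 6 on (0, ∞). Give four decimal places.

2.1157

h'(t) = 5/t − 4 = 0 gives t = 5/4.
h''(t) = -5/t², which is negative for t > 0, so this is a local maximum.
h(5/4) = 5·ln(5/4) - 5 + 6 ≈ 2.1157.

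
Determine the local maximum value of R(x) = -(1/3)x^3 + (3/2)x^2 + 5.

19/2

R'(x) = -x^2 + 3x = 0 at x = 0, 3.
Since R''(x) = -2x + 3, we get R''(0) = 3 > 0 ⇒ local minimum; R''(3) = -3 < 0 ⇒ local maximum.
The local maximum is R(3) = 19/2.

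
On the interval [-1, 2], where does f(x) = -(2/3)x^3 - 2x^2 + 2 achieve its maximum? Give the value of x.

Differentiating, f'(x) = -2x^2 - 4x; whose only zero in [-1, 2] is x = 0.
Evaluating at the critical points and endpoints: f(-1) = 2/3,  f(0) = 2,  f(2) = -34/3.
Hence the absolute maximum is 2 at x = 0.

0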